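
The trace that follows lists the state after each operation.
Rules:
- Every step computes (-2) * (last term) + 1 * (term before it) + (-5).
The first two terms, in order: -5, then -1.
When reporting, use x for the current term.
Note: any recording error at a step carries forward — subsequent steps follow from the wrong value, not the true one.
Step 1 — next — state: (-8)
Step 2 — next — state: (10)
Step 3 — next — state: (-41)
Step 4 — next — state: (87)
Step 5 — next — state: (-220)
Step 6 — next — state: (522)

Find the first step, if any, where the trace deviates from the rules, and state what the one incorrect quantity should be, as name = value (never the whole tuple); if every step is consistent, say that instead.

Recomputing the run from the initial state:
step 1: x = -8
step 2: x = 10
step 3: x = -33
step 4: x = 71
step 5: x = -180
step 6: x = 426
The first disagreement with the trace is at step 3, where the value should be x = -33.

step 3, x = -33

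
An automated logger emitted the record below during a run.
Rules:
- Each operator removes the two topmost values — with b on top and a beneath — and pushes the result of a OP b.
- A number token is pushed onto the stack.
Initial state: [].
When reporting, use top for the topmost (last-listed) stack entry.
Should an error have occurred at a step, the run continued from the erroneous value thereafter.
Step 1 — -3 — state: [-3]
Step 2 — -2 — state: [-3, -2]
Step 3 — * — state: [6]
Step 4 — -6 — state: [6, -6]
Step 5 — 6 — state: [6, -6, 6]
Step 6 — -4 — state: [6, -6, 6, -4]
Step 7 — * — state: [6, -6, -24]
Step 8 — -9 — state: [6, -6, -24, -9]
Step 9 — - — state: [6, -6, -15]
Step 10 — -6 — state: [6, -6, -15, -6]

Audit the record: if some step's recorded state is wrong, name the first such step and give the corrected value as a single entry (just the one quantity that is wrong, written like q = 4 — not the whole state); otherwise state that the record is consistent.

1. push -3: top = -3 (verified)
2. push -2: top = -2 (no discrepancy)
3. -3 * -2 = 6 (checks out)
4. push -6: top = -6 (consistent with the record)
5. push 6: top = 6 (matches)
6. push -4: top = -4 (matches)
7. 6 * -4 = -24 (checks out)
8. push -9: top = -9 (agrees with the record)
9. -24 - -9 = -15 (verified)
10. push -6: top = -6 (matches)
Nothing is out of place; the run is error-free.

no error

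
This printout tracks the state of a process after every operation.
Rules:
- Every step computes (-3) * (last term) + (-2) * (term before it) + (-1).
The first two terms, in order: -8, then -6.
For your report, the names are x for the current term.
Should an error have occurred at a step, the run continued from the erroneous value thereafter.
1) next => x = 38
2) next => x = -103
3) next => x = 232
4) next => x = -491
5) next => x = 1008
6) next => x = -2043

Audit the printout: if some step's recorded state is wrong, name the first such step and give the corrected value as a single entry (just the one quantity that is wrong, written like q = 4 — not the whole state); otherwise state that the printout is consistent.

Recomputing the run from the initial state:
step 1: x = 33
step 2: x = -88
step 3: x = 197
step 4: x = -416
step 5: x = 853
step 6: x = -1728
The first disagreement with the printout is at step 1, where the value should be x = 33.

step 1, x = 33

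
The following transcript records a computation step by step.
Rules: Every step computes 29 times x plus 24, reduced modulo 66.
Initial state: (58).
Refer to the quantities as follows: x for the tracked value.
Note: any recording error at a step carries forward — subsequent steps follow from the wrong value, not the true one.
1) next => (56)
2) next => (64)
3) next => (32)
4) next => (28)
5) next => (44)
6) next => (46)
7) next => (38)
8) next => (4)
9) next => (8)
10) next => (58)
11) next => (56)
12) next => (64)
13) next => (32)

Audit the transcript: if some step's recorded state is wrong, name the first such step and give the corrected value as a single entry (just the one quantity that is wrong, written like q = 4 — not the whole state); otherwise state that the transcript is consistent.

no error

Recomputing the run from the initial state:
step 1: x = 56
step 2: x = 64
step 3: x = 32
step 4: x = 28
step 5: x = 44
step 6: x = 46
step 7: x = 38
step 8: x = 4
step 9: x = 8
step 10: x = 58
step 11: x = 56
step 12: x = 64
step 13: x = 32
This matches the transcript at every step.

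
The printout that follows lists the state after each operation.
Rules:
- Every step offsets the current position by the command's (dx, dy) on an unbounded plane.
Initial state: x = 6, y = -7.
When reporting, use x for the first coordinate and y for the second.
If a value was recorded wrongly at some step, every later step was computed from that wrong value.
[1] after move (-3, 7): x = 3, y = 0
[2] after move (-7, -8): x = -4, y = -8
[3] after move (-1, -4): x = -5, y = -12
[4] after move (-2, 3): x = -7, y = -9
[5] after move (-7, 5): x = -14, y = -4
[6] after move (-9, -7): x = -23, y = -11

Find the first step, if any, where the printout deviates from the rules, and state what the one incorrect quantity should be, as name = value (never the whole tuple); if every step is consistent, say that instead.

Recomputing the run from the initial state:
step 1: x = 3, y = 0
step 2: x = -4, y = -8
step 3: x = -5, y = -12
step 4: x = -7, y = -9
step 5: x = -14, y = -4
step 6: x = -23, y = -11
This matches the printout at every step.

no error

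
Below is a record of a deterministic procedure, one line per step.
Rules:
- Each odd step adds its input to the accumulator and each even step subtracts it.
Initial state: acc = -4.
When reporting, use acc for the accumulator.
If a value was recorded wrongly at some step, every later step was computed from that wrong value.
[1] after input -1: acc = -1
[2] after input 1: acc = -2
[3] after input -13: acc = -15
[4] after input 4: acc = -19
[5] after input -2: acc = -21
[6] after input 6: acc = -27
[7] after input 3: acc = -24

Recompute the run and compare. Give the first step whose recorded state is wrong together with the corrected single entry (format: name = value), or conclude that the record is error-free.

step 1, acc = -5

1. acc = -4 + -1 = -5 (the recorded entry deviates here)
Conclusion: step 1 carries the first error; the entry should be acc = -5.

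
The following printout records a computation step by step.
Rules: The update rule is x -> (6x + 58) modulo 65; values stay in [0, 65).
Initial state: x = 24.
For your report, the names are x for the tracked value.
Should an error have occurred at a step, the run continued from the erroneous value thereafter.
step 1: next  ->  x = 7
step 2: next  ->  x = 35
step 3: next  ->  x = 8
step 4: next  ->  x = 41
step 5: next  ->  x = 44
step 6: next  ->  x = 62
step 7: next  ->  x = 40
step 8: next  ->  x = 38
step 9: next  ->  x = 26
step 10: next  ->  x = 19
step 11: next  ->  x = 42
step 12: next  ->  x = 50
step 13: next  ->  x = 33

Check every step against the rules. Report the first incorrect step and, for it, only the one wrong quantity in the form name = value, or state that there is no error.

Recomputing the run from the initial state:
step 1: x = 7
step 2: x = 35
step 3: x = 8
step 4: x = 41
step 5: x = 44
step 6: x = 62
step 7: x = 40
step 8: x = 38
step 9: x = 26
step 10: x = 19
step 11: x = 42
step 12: x = 50
step 13: x = 33
This matches the printout at every step.

no error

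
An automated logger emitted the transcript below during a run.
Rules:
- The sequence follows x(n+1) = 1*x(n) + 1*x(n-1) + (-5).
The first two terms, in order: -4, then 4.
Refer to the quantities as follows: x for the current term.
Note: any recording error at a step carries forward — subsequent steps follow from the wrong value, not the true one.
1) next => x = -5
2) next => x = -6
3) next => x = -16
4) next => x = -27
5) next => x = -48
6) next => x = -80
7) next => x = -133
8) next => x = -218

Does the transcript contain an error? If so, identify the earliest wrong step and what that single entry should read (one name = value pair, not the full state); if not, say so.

Step 1: x = 1*(4) + (1)*(-4) + (-5) = -5 — no discrepancy.
Step 2: x = 1*(-5) + (1)*(4) + (-5) = -6 — checks out.
Step 3: x = 1*(-6) + (1)*(-5) + (-5) = -16 — exactly as logged.
Step 4: x = 1*(-16) + (1)*(-6) + (-5) = -27 — confirmed correct.
Step 5: x = 1*(-27) + (1)*(-16) + (-5) = -48 — checks out.
Step 6: x = 1*(-48) + (1)*(-27) + (-5) = -80 — in agreement.
Step 7: x = 1*(-80) + (1)*(-48) + (-5) = -133 — agrees with the transcript.
Step 8: x = 1*(-133) + (1)*(-80) + (-5) = -218 — in agreement.
The whole run recomputes cleanly — no discrepancies.

no error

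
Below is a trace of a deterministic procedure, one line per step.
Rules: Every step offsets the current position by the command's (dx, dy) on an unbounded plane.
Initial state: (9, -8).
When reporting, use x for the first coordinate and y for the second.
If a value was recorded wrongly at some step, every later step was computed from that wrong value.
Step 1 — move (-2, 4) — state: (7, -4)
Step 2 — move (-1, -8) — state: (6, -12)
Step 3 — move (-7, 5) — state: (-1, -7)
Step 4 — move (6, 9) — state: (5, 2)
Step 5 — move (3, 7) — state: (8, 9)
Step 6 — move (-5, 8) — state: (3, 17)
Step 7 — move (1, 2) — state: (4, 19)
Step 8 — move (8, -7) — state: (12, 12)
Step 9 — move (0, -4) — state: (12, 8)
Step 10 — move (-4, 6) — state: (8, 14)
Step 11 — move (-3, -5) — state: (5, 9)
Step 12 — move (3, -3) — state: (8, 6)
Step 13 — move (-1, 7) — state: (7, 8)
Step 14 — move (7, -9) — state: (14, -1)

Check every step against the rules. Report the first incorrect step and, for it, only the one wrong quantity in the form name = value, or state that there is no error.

step 13, y = 13

Step 1: x = 9 + (-2) = 7, y = -8 + (4) = -4 — in agreement.
Step 2: x = 7 + (-1) = 6, y = -4 + (-8) = -12 — confirmed correct.
Step 3: x = 6 + (-7) = -1, y = -12 + (5) = -7 — same as recorded.
Step 4: x = -1 + (6) = 5, y = -7 + (9) = 2 — consistent with the trace.
Step 5: x = 5 + (3) = 8, y = 2 + (7) = 9 — no discrepancy.
Step 6: x = 8 + (-5) = 3, y = 9 + (8) = 17 — confirmed correct.
Step 7: x = 3 + (1) = 4, y = 17 + (2) = 19 — no discrepancy.
Step 8: x = 4 + (8) = 12, y = 19 + (-7) = 12 — verified.
Step 9: x = 12 + (0) = 12, y = 12 + (-4) = 8 — consistent with the trace.
Step 10: x = 12 + (-4) = 8, y = 8 + (6) = 14 — consistent with the trace.
Step 11: x = 8 + (-3) = 5, y = 14 + (-5) = 9 — no discrepancy.
Step 12: x = 5 + (3) = 8, y = 9 + (-3) = 6 — same as recorded.
Step 13: x = 8 + (-1) = 7, y = 6 + (7) = 13 — the recorded entry deviates here.
First deviation found at step 13; the corrected entry is y = 13.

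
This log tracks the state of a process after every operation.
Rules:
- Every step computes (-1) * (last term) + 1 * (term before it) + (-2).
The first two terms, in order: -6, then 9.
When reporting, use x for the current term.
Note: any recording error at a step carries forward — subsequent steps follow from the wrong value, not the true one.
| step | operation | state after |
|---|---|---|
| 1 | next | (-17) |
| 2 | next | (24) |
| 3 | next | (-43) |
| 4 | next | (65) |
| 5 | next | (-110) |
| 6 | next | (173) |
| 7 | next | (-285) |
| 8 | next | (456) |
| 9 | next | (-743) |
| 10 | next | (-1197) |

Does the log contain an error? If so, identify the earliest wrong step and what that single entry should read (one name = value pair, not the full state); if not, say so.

Recomputing the run from the initial state:
step 1: x = -17
step 2: x = 24
step 3: x = -43
step 4: x = 65
step 5: x = -110
step 6: x = 173
step 7: x = -285
step 8: x = 456
step 9: x = -743
step 10: x = 1197
The first disagreement with the log is at step 10, where the value should be x = 1197.

step 10, x = 1197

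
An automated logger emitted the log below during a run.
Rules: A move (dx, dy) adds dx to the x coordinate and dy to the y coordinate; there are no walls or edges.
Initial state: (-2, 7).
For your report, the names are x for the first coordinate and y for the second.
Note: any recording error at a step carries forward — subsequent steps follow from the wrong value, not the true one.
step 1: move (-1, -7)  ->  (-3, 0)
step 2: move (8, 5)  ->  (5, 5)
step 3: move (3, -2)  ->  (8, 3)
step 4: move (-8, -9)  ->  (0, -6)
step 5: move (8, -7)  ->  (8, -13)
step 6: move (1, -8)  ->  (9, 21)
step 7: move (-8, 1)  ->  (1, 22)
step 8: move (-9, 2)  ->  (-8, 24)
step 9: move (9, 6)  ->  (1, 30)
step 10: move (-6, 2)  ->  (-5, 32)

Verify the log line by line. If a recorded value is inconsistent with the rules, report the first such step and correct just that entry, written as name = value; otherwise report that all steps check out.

Step 1: x = -2 + (-1) = -3, y = 7 + (-7) = 0 — same as recorded.
Step 2: x = -3 + (8) = 5, y = 0 + (5) = 5 — exactly as logged.
Step 3: x = 5 + (3) = 8, y = 5 + (-2) = 3 — verified.
Step 4: x = 8 + (-8) = 0, y = 3 + (-9) = -6 — in agreement.
Step 5: x = 0 + (8) = 8, y = -6 + (-7) = -13 — verified.
Step 6: x = 8 + (1) = 9, y = -13 + (-8) = -21 — this is not what the log shows.
So the first discrepancy is step 6, where the right value is y = -21.

step 6, y = -21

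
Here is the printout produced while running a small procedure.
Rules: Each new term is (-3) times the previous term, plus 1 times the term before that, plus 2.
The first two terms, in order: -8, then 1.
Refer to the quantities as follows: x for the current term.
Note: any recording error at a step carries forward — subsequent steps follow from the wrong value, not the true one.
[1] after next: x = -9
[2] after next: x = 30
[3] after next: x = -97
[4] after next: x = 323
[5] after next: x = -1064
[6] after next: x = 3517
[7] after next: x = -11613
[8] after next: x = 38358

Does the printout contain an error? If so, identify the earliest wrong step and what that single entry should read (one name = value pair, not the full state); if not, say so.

step 1: x = -3*(1) + (1)*(-8) + (2) = -9 -> consistent with the printout
step 2: x = -3*(-9) + (1)*(1) + (2) = 30 -> confirmed correct
step 3: x = -3*(30) + (1)*(-9) + (2) = -97 -> checks out
step 4: x = -3*(-97) + (1)*(30) + (2) = 323 -> no discrepancy
step 5: x = -3*(323) + (1)*(-97) + (2) = -1064 -> exactly as logged
step 6: x = -3*(-1064) + (1)*(323) + (2) = 3517 -> consistent with the printout
step 7: x = -3*(3517) + (1)*(-1064) + (2) = -11613 -> consistent with the printout
step 8: x = -3*(-11613) + (1)*(3517) + (2) = 38358 -> same as recorded
The whole run recomputes cleanly — no discrepancies.

no error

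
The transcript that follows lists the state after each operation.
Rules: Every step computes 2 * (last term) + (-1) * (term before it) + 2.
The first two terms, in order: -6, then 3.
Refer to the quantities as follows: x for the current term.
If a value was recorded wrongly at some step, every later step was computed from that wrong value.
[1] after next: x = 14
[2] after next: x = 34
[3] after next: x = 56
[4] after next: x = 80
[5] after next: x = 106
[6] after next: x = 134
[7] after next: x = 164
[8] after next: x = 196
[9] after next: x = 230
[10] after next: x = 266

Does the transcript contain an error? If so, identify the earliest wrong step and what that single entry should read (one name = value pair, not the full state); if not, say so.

step 2, x = 27

step 1: x = 2*(3) + (-1)*(-6) + (2) = 14 -> agrees with the transcript
step 2: x = 2*(14) + (-1)*(3) + (2) = 27 -> the recorded entry deviates here
The audit stops at step 2: the recorded entry is wrong and should be x = 27.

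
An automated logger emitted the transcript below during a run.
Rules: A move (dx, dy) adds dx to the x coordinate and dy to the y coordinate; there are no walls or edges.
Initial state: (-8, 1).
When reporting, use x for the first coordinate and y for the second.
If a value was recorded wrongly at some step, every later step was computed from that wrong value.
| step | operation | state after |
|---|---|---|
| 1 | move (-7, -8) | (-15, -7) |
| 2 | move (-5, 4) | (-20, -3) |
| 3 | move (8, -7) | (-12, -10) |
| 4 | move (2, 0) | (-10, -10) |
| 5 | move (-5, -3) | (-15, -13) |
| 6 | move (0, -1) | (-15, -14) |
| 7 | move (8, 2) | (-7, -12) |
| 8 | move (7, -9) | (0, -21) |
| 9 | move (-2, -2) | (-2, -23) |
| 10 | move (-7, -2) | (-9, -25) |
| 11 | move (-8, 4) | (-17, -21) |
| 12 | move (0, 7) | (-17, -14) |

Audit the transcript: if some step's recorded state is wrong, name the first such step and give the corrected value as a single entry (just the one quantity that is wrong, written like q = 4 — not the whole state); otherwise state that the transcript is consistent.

1. x = -8 + (-7) = -15, y = 1 + (-8) = -7 (same as recorded)
2. x = -15 + (-5) = -20, y = -7 + (4) = -3 (agrees with the transcript)
3. x = -20 + (8) = -12, y = -3 + (-7) = -10 (agrees with the transcript)
4. x = -12 + (2) = -10, y = -10 + (0) = -10 (same as recorded)
5. x = -10 + (-5) = -15, y = -10 + (-3) = -13 (exactly as logged)
6. x = -15 + (0) = -15, y = -13 + (-1) = -14 (verified)
7. x = -15 + (8) = -7, y = -14 + (2) = -12 (exactly as logged)
8. x = -7 + (7) = 0, y = -12 + (-9) = -21 (matches)
9. x = 0 + (-2) = -2, y = -21 + (-2) = -23 (verified)
10. x = -2 + (-7) = -9, y = -23 + (-2) = -25 (agrees with the transcript)
11. x = -9 + (-8) = -17, y = -25 + (4) = -21 (verified)
12. x = -17 + (0) = -17, y = -21 + (7) = -14 (consistent with the transcript)
No step deviates from the rules.

no error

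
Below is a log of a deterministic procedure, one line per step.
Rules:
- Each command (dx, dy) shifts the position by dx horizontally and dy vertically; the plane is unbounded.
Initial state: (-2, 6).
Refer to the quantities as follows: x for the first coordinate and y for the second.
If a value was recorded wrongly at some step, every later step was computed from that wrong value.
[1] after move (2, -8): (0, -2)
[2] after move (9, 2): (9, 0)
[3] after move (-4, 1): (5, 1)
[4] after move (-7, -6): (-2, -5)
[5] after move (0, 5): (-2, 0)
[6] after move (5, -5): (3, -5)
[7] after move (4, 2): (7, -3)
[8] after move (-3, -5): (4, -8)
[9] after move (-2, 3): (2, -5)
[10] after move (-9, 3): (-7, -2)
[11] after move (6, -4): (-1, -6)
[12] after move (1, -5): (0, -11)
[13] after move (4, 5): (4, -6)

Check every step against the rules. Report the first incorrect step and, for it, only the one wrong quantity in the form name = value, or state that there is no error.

step 1: x = -2 + (2) = 0, y = 6 + (-8) = -2 -> in agreement
step 2: x = 0 + (9) = 9, y = -2 + (2) = 0 -> exactly as logged
step 3: x = 9 + (-4) = 5, y = 0 + (1) = 1 -> in agreement
step 4: x = 5 + (-7) = -2, y = 1 + (-6) = -5 -> consistent with the log
step 5: x = -2 + (0) = -2, y = -5 + (5) = 0 -> matches
step 6: x = -2 + (5) = 3, y = 0 + (-5) = -5 -> checks out
step 7: x = 3 + (4) = 7, y = -5 + (2) = -3 -> verified
step 8: x = 7 + (-3) = 4, y = -3 + (-5) = -8 -> agrees with the log
step 9: x = 4 + (-2) = 2, y = -8 + (3) = -5 -> same as recorded
step 10: x = 2 + (-9) = -7, y = -5 + (3) = -2 -> exactly as logged
step 11: x = -7 + (6) = -1, y = -2 + (-4) = -6 -> same as recorded
step 12: x = -1 + (1) = 0, y = -6 + (-5) = -11 -> no discrepancy
step 13: x = 0 + (4) = 4, y = -11 + (5) = -6 -> exactly as logged
The whole run recomputes cleanly — no discrepancies.

no error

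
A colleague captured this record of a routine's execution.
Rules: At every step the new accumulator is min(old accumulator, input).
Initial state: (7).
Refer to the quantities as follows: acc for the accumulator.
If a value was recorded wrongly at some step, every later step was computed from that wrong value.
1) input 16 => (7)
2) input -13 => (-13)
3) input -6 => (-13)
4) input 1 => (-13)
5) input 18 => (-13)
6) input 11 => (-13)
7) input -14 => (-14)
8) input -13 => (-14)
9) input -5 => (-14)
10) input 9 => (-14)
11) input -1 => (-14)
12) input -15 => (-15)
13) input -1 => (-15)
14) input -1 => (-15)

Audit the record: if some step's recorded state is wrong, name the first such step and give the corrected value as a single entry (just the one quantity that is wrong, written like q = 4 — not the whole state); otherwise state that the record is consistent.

step 1: acc = min(7, 16) = 7 -> confirmed correct
step 2: acc = min(7, -13) = -13 -> exactly as logged
step 3: acc = min(-13, -6) = -13 -> verified
step 4: acc = min(-13, 1) = -13 -> no discrepancy
step 5: acc = min(-13, 18) = -13 -> consistent with the record
step 6: acc = min(-13, 11) = -13 -> no discrepancy
step 7: acc = min(-13, -14) = -14 -> checks out
step 8: acc = min(-14, -13) = -14 -> agrees with the record
step 9: acc = min(-14, -5) = -14 -> same as recorded
step 10: acc = min(-14, 9) = -14 -> checks out
step 11: acc = min(-14, -1) = -14 -> verified
step 12: acc = min(-14, -15) = -15 -> consistent with the record
step 13: acc = min(-15, -1) = -15 -> matches
step 14: acc = min(-15, -1) = -15 -> matches
All entries verified; no error found.

no error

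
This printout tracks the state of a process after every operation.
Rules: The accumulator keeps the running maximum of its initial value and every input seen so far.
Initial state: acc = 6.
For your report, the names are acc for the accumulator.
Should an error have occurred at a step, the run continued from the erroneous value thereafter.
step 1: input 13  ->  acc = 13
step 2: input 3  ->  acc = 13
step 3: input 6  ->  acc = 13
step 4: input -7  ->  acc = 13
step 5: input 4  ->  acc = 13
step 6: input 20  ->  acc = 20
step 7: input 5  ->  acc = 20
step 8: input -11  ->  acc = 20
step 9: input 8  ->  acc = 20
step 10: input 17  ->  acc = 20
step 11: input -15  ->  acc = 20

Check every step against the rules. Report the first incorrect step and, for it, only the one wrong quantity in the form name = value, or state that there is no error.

Recomputing the run from the initial state:
step 1: acc = 13
step 2: acc = 13
step 3: acc = 13
step 4: acc = 13
step 5: acc = 13
step 6: acc = 20
step 7: acc = 20
step 8: acc = 20
step 9: acc = 20
step 10: acc = 20
step 11: acc = 20
This matches the printout at every step.

no error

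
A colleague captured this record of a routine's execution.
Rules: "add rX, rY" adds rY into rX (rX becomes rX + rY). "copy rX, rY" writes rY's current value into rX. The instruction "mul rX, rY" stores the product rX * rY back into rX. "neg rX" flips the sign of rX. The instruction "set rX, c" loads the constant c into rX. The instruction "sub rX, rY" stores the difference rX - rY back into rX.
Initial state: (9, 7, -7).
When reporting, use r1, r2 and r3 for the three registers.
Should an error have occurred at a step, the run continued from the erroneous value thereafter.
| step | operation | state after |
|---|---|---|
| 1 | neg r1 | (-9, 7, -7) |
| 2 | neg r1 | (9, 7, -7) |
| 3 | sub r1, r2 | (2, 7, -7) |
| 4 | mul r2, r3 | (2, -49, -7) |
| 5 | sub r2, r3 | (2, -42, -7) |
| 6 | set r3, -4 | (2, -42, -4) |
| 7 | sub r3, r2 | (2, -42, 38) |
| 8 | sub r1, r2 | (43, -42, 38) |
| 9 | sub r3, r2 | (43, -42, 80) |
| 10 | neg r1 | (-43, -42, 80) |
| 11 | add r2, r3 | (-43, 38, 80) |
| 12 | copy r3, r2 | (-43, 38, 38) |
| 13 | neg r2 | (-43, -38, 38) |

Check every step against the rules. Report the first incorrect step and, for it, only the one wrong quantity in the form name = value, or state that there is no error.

step 8, r1 = 44

Recomputing the run from the initial state:
step 1: r1 = -9, r2 = 7, r3 = -7
step 2: r1 = 9, r2 = 7, r3 = -7
step 3: r1 = 2, r2 = 7, r3 = -7
step 4: r1 = 2, r2 = -49, r3 = -7
step 5: r1 = 2, r2 = -42, r3 = -7
step 6: r1 = 2, r2 = -42, r3 = -4
step 7: r1 = 2, r2 = -42, r3 = 38
step 8: r1 = 44, r2 = -42, r3 = 38
step 9: r1 = 44, r2 = -42, r3 = 80
step 10: r1 = -44, r2 = -42, r3 = 80
step 11: r1 = -44, r2 = 38, r3 = 80
step 12: r1 = -44, r2 = 38, r3 = 38
step 13: r1 = -44, r2 = -38, r3 = 38
The first disagreement with the record is at step 8, where the value should be r1 = 44.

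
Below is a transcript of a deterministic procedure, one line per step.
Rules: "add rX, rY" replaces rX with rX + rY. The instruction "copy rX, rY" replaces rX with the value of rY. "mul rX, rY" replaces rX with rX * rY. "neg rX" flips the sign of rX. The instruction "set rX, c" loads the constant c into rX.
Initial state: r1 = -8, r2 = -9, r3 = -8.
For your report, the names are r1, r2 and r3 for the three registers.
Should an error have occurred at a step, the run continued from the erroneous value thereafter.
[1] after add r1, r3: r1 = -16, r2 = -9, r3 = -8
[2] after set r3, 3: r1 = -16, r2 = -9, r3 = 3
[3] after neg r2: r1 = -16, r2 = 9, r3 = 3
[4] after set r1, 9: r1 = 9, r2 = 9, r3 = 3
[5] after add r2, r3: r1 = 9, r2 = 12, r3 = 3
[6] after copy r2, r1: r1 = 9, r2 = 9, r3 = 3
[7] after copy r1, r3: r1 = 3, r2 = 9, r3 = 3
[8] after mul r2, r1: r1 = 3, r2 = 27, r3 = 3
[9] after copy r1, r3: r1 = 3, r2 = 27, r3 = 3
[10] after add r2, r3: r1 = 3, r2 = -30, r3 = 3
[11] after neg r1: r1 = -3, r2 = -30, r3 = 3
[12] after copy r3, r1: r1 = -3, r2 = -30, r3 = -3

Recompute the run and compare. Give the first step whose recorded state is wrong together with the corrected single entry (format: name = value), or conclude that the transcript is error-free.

1. r1 = -8 + -8 = -16 (no discrepancy)
2. r3 = 3 (same as recorded)
3. r2 = -(-9) = 9 (exactly as logged)
4. r1 = 9 (no discrepancy)
5. r2 = 9 + 3 = 12 (agrees with the transcript)
6. r2 = 9 (exactly as logged)
7. r1 = 3 (no discrepancy)
8. r2 = 9 * 3 = 27 (exactly as logged)
9. r1 = 3 (matches)
10. r2 = 27 + 3 = 30 (this is not what the transcript shows)
That makes step 10 the first incorrect line — r2 = 30 is what it should show.

step 10, r2 = 30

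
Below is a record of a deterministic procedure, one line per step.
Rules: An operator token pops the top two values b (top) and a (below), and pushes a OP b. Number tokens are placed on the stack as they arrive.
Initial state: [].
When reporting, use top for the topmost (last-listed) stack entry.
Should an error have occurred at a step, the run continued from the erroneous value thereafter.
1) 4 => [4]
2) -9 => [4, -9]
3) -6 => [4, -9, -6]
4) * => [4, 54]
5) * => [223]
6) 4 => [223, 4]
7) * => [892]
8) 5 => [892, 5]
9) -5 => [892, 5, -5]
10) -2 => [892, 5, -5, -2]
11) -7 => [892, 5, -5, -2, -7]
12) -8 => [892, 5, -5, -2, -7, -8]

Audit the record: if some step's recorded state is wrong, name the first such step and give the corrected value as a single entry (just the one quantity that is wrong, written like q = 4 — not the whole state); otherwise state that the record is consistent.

step 5, top = 216

step 1: push 4: top = 4 -> checks out
step 2: push -9: top = -9 -> no discrepancy
step 3: push -6: top = -6 -> no discrepancy
step 4: -9 * -6 = 54 -> no discrepancy
step 5: 4 * 54 = 216 -> this is not what the record shows
Conclusion: step 5 carries the first error; the entry should be top = 216.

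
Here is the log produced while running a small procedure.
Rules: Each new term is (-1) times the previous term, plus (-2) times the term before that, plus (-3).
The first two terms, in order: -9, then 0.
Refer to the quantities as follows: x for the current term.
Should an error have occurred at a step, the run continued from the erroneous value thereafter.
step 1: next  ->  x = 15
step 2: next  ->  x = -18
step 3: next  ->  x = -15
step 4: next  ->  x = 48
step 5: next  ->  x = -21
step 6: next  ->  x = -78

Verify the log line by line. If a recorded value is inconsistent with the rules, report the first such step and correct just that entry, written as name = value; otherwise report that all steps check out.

no error

Recomputing the run from the initial state:
step 1: x = 15
step 2: x = -18
step 3: x = -15
step 4: x = 48
step 5: x = -21
step 6: x = -78
This matches the log at every step.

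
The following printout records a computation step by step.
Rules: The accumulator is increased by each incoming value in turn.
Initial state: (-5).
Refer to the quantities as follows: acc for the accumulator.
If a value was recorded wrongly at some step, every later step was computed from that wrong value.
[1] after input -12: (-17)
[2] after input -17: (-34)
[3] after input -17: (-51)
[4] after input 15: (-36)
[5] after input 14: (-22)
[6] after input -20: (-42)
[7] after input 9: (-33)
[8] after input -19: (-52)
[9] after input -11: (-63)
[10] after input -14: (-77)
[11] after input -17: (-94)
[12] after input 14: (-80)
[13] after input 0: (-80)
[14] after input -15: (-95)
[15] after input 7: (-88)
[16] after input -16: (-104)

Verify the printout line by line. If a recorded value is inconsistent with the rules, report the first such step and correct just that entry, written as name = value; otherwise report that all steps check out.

no error

1. acc = -5 + -12 = -17 (in agreement)
2. acc = -17 + -17 = -34 (verified)
3. acc = -34 + -17 = -51 (agrees with the printout)
4. acc = -51 + 15 = -36 (matches)
5. acc = -36 + 14 = -22 (in agreement)
6. acc = -22 + -20 = -42 (checks out)
7. acc = -42 + 9 = -33 (verified)
8. acc = -33 + -19 = -52 (confirmed correct)
9. acc = -52 + -11 = -63 (matches)
10. acc = -63 + -14 = -77 (agrees with the printout)
11. acc = -77 + -17 = -94 (agrees with the printout)
12. acc = -94 + 14 = -80 (agrees with the printout)
13. acc = -80 + 0 = -80 (same as recorded)
14. acc = -80 + -15 = -95 (exactly as logged)
15. acc = -95 + 7 = -88 (in agreement)
16. acc = -88 + -16 = -104 (exactly as logged)
Nothing is out of place; the run is error-free.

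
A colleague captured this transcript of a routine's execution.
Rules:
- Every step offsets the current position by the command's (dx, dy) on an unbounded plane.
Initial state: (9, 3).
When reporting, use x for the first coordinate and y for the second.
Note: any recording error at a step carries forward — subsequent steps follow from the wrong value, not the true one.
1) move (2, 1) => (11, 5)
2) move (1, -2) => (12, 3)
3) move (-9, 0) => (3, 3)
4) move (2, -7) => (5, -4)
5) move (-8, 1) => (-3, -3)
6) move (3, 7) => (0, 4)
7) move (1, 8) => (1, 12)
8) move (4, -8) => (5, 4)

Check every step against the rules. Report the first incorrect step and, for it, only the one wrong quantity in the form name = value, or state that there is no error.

step 1, y = 4

1. x = 9 + (2) = 11, y = 3 + (1) = 4 (the transcript has a different value)
Step 1 is the first one off; corrected, y = 4.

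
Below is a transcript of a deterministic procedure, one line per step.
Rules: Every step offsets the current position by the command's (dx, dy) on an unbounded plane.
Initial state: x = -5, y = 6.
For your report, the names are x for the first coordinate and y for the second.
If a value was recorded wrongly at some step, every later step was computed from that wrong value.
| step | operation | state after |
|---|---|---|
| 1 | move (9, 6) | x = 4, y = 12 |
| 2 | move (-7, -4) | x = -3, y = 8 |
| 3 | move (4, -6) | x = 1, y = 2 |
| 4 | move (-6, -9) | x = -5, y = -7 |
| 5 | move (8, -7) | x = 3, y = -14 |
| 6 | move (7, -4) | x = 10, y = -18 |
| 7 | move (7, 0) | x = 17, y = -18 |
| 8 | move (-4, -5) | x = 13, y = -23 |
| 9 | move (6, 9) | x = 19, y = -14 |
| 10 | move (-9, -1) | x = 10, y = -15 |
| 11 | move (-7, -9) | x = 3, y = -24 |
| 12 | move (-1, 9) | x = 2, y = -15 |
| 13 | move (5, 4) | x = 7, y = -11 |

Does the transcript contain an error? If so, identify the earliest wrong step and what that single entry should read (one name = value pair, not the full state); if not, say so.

Recomputing the run from the initial state:
step 1: x = 4, y = 12
step 2: x = -3, y = 8
step 3: x = 1, y = 2
step 4: x = -5, y = -7
step 5: x = 3, y = -14
step 6: x = 10, y = -18
step 7: x = 17, y = -18
step 8: x = 13, y = -23
step 9: x = 19, y = -14
step 10: x = 10, y = -15
step 11: x = 3, y = -24
step 12: x = 2, y = -15
step 13: x = 7, y = -11
This matches the transcript at every step.

no error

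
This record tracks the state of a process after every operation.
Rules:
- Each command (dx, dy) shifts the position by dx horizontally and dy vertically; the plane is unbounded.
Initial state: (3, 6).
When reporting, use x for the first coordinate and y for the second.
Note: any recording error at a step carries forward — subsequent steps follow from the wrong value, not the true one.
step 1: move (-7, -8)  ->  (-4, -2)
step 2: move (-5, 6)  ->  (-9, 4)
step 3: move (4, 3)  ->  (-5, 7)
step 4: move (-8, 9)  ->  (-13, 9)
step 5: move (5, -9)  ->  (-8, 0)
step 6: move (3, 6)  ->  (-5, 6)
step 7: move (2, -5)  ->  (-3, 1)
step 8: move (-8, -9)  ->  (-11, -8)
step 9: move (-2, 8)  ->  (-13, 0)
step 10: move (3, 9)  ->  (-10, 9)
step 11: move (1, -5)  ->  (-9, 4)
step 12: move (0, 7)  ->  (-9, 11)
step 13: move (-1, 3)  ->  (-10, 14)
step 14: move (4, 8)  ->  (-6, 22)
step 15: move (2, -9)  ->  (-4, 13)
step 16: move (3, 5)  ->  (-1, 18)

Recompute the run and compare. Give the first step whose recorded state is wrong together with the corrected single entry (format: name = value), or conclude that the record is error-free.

step 1: x = 3 + (-7) = -4, y = 6 + (-8) = -2 -> agrees with the record
step 2: x = -4 + (-5) = -9, y = -2 + (6) = 4 -> no discrepancy
step 3: x = -9 + (4) = -5, y = 4 + (3) = 7 -> exactly as logged
step 4: x = -5 + (-8) = -13, y = 7 + (9) = 16 -> the recorded entry deviates here
First deviation found at step 4; the corrected entry is y = 16.

step 4, y = 16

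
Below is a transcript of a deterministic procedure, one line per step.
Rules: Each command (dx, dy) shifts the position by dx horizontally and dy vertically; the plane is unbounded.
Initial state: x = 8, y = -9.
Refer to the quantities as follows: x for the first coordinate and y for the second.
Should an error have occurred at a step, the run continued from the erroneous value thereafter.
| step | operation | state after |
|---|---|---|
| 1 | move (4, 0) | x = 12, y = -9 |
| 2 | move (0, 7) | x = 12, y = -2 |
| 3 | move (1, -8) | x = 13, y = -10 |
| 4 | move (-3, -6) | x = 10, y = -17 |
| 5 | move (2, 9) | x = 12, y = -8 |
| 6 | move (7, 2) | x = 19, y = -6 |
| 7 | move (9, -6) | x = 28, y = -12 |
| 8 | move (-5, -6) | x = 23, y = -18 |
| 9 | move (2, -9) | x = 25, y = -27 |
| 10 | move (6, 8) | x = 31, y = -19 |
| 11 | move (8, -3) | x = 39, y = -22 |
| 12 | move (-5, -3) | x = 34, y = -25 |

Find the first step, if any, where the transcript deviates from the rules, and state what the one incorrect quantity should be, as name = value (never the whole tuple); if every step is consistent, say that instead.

1. x = 8 + (4) = 12, y = -9 + (0) = -9 (in agreement)
2. x = 12 + (0) = 12, y = -9 + (7) = -2 (same as recorded)
3. x = 12 + (1) = 13, y = -2 + (-8) = -10 (matches)
4. x = 13 + (-3) = 10, y = -10 + (-6) = -16 (not what was recorded)
First deviation found at step 4; the corrected entry is y = -16.

step 4, y = -16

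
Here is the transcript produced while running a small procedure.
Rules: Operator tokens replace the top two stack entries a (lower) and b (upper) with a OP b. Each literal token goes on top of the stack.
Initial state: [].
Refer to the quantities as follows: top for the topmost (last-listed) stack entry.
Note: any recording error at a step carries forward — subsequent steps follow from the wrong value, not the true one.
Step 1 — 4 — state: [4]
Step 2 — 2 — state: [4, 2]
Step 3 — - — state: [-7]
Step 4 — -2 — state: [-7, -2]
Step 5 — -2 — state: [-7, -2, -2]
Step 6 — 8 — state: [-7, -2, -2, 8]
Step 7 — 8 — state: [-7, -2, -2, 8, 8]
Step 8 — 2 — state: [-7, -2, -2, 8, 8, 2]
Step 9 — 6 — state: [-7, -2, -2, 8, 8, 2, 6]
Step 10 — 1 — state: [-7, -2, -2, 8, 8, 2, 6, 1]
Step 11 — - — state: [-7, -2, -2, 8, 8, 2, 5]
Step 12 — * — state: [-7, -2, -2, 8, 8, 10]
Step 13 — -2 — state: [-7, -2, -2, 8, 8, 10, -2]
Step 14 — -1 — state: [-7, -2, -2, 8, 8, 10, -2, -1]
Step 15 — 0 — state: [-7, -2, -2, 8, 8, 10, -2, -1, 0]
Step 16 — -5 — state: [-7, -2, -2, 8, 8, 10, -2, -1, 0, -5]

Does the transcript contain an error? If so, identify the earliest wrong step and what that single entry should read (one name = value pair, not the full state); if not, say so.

step 1: push 4: top = 4 -> consistent with the transcript
step 2: push 2: top = 2 -> in agreement
step 3: 4 - 2 = 2 -> this is not what the transcript shows
Step 3 is the first one off; corrected, top = 2.

step 3, top = 2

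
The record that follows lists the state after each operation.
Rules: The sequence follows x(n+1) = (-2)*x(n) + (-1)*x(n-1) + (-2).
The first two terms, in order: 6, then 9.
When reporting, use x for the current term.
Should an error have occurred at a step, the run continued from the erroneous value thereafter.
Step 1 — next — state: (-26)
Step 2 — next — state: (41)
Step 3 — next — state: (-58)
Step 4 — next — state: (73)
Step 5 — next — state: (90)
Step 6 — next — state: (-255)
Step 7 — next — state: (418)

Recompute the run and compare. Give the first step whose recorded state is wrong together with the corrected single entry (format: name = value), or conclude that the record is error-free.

step 5, x = -90

Recomputing the run from the initial state:
step 1: x = -26
step 2: x = 41
step 3: x = -58
step 4: x = 73
step 5: x = -90
step 6: x = 105
step 7: x = -122
The first disagreement with the record is at step 5, where the value should be x = -90.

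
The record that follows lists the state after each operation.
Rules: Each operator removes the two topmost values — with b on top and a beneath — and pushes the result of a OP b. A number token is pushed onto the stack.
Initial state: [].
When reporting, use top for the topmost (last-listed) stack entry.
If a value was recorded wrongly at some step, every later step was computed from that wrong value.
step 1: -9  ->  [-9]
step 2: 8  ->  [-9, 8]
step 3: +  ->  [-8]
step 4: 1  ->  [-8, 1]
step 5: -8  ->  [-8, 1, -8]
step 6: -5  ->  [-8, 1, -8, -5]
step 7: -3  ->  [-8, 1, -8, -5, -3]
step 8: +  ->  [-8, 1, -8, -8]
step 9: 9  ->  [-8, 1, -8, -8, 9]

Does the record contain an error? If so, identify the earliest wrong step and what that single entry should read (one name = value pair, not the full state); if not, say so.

Recomputing the run from the initial state:
step 1: [-9]
step 2: [-9, 8]
step 3: [-1]
step 4: [-1, 1]
step 5: [-1, 1, -8]
step 6: [-1, 1, -8, -5]
step 7: [-1, 1, -8, -5, -3]
step 8: [-1, 1, -8, -8]
step 9: [-1, 1, -8, -8, 9]
The first disagreement with the record is at step 3, where the value should be top = -1.

step 3, top = -1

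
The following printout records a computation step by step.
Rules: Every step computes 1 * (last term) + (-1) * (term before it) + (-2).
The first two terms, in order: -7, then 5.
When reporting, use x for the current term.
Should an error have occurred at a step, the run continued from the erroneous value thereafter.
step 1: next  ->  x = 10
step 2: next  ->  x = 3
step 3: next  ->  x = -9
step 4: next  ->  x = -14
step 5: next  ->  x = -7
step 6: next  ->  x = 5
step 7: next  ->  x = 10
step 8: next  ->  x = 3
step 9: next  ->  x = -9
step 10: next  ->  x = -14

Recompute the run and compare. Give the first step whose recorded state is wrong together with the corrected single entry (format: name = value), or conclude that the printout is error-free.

Recomputing the run from the initial state:
step 1: x = 10
step 2: x = 3
step 3: x = -9
step 4: x = -14
step 5: x = -7
step 6: x = 5
step 7: x = 10
step 8: x = 3
step 9: x = -9
step 10: x = -14
This matches the printout at every step.

no error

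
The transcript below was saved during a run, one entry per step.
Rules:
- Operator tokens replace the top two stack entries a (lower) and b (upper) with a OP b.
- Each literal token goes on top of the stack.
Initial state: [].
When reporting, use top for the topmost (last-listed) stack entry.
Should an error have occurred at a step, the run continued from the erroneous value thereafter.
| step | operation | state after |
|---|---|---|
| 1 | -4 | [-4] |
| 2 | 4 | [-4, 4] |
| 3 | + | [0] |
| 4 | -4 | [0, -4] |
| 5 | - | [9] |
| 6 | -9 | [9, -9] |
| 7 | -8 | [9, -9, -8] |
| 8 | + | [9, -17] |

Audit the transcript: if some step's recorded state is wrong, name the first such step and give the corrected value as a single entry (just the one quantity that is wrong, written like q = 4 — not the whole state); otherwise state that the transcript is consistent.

step 1: push -4: top = -4 -> same as recorded
step 2: push 4: top = 4 -> consistent with the transcript
step 3: -4 + 4 = 0 -> in agreement
step 4: push -4: top = -4 -> consistent with the transcript
step 5: 0 - -4 = 4 -> the transcript disagrees here
The audit stops at step 5: the recorded entry is wrong and should be top = 4.

step 5, top = 4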